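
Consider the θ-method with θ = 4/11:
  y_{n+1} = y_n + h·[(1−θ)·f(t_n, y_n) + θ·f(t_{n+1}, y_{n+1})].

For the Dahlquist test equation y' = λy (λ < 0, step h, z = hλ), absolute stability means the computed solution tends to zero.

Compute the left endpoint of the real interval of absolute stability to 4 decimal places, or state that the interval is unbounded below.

left endpoint -7.3333.

On y'=λy, z=hλ:
  y_{n+1} = y_n + z·[7/11·y_n + 4/11·y_{n+1}] ⇒ (1 − 4/11z)y_{n+1} = (1 + 7/11z)y_n
  ⇒ R(z) = (1 + 7/11z)/(1 − 4/11z).

Solve |R(x)|<1 on ℝ⁻.
x=-1.53: |R|=0.0169
R=−1: 1+7/11x = −1+4/11x ⇒ -3/11x=2 ⇒ x=2/(-3/11)=-7.3333
Confirm numerically:
  x=-6.617: |R|=0.94264 <1
  x=-3.440: |R|=0.52827 <1
  x=-3.155: |R|=0.46931 <1
  x=-7.930: |R|=1.04190 >1
  x=-7.570: |R|=1.01720 >1
Interval (-7.3333, 0).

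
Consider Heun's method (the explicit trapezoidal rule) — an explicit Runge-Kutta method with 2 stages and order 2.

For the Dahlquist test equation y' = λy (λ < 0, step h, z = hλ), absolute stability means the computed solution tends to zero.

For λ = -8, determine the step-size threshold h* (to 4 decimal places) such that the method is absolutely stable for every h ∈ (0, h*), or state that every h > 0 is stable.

(-2.0000,0); λ=-8 ⇒ h* = 0.2500.

Set f=λy, z=hλ:
  order 2, 2-stage ⇒ R(z)=1+z+z^2/2
  (e.g. R(-1.66)=0.71780, |R|=0.71780)

Boundary: |R(x)|=1, x<0.
x=-1.66: |R|=0.7178
|R(-2.15)|=1.1612 |R(-2.09)|=1.0940 |R(-1.98)|=0.9802
Bisect:
  x_lo=-2.8500 |R|=2.2113  x_hi=-0.0539 |R|=0.9475
  mid=-1.45198 |R|=0.60214 →hi
  mid=-2.15101 |R|=1.16241 →lo
  mid=-1.80149 |R|=0.82120 →hi
  mid=-1.97625 |R|=0.97653 →hi
  mid=-2.06363 |R|=1.06565 →lo
  mid=-2.01994 |R|=1.02014 →lo
  mid=-1.99809 |R|=0.99810 →hi
  ...
  [-2.00014,-1.99997] ⇒ x*=-2.0000
Interval (-2.0000, 0).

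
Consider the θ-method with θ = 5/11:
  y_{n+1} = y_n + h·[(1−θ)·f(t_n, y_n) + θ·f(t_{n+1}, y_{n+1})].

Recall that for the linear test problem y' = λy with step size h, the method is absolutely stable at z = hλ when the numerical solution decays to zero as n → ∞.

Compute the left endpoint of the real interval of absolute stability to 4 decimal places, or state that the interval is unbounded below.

Set f=λy, z=hλ:
  y_{n+1} = y_n + z·[6/11·y_n + 5/11·y_{n+1}] ⇒ (1 − 5/11z)y_{n+1} = (1 + 6/11z)y_n
  R(z) = (1 + 6/11z)/(1 − 5/11z).

Boundary: |R(x)|=1, x<0.
x=-0.5: |R|=0.5926
R=−1: 1+6/11x = −1+5/11x ⇒ -1/11x=2 ⇒ x=2/(-1/11)=-22.0000
Confirm numerically:
  x=-16.416: |R|=0.94001 <1
  x=-15.029: |R|=0.91908 <1
  x=-12.789: |R|=0.87710 <1
  x=-22.502: |R|=1.00406 >1
  x=-22.376: |R|=1.00306 >1
  x=-22.175: |R|=1.00144 >1
Stable set (-22.0000, 0).

z* = -22.0000.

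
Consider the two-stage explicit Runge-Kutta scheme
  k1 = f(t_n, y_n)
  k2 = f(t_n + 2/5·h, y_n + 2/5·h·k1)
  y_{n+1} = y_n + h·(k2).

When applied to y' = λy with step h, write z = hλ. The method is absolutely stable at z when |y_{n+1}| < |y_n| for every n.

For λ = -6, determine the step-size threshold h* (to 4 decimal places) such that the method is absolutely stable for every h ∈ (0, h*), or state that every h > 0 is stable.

(-2.5000,0); λ=-6 ⇒ h* = (5/2)/6 = 0.4167.

With y'=λy (z=hλ):
  k1=λy_n ⇒ h·k1=z·y_n;  k2=λ(1+2/5z)y_n ⇒ h·k2=z(1+2/5z)y_n
  y_{n+1}/y_n = 1 + z(1+2/5z) = 1 + z + 2/5z²
  Hence R(z) = 1 + z + 2/5z².

Boundary: |R(x)|=1, x<0.
x=-1.78: |R|=0.4874
R=1: x+2/5x²=0 ⇒ x=−5/2=-2.5000; min R=1−1/(4·2/5)=0.3750>−1
Confirm numerically:
  x=-1.820: |R|=0.50496 <1
  x=-1.627: |R|=0.43185 <1
  x=-1.255: |R|=0.37501 <1
  x=-1.210: |R|=0.37564 <1
  x=-2.599: |R|=1.10292 >1
  x=-2.521: |R|=1.02118 >1
Interval (-2.5000, 0).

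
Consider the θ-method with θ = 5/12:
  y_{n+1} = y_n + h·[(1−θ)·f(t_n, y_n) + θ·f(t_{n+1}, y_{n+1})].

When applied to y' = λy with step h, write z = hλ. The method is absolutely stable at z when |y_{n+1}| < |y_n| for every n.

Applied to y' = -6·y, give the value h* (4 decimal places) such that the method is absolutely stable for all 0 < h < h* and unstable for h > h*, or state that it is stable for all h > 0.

With y'=λy (z=hλ):
  y_{n+1} = y_n + z·[7/12·y_n + 5/12·y_{n+1}] ⇒ (1 − 5/12z)y_{n+1} = (1 + 7/12z)y_n
  ⇒ R(z) = (1 + 7/12z)/(1 − 5/12z).

Find x<0 with |R(x)|<1.
x=-1.36: |R|=0.1319
R=−1: 1+7/12x = −1+5/12x ⇒ -1/6x=2 ⇒ x=2/(-1/6)=-12.0000
Confirm numerically:
  x=-11.686: |R|=0.99108 <1
  x=-6.752: |R|=0.77063 <1
  x=-6.457: |R|=0.74967 <1
  x=-12.537: |R|=1.01438 >1
  x=-12.202: |R|=1.00553 >1
Stable set (-12.0000, 0).

(-12.0000,0); λ=-6 ⇒ h* = (12)/6 = 2.0000.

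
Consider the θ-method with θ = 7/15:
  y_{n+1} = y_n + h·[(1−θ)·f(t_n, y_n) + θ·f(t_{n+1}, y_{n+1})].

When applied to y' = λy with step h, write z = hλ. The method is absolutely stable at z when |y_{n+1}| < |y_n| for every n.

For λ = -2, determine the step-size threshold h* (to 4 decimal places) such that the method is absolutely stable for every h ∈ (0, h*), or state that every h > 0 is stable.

(-30.0000,0); λ=-2 ⇒ h* = (30)/2 = 15.0000.

With y'=λy (z=hλ):
  y_{n+1} = y_n + z·[8/15·y_n + 7/15·y_{n+1}] ⇒ (1 − 7/15z)y_{n+1} = (1 + 8/15z)y_n
  ⇒ R(z) = (1 + 8/15z)/(1 − 7/15z).

Need |R(x)|<1, x<0.
x=-1.27: |R|=0.2026
R=−1: 1+8/15x = −1+7/15x ⇒ -1/15x=2 ⇒ x=2/(-1/15)=-30.0000
Confirm numerically:
  x=-19.077: |R|=0.92646 <1
  x=-18.309: |R|=0.91834 <1
  x=-17.068: |R|=0.90383 <1
  x=-30.360: |R|=1.00158 >1
  x=-30.072: |R|=1.00032 >1
So |R|<1 on (-30.0000, 0).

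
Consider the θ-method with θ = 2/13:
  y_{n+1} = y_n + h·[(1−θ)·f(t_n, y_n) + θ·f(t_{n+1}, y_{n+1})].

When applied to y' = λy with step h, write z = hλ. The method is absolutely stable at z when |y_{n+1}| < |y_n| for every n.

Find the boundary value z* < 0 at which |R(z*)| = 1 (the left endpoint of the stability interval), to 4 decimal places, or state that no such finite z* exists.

With y'=λy (z=hλ):
  y_{n+1} = y_n + z·[11/13·y_n + 2/13·y_{n+1}] ⇒ (1 − 2/13z)y_{n+1} = (1 + 11/13z)y_n
  R(z) = (1 + 11/13z)/(1 − 2/13z).

Find x<0 with |R(x)|<1.
x=-1.05: |R|=0.0960
R=−1: 1+11/13x = −1+2/13x ⇒ -9/13x=2 ⇒ x=2/(-9/13)=-2.8889
Confirm numerically:
  x=-2.716: |R|=0.91558 <1
  x=-2.536: |R|=0.82426 <1
  x=-2.215: |R|=0.65204 <1
  x=-1.525: |R|=0.23520 <1
  x=-3.480: |R|=1.26653 >1
  x=-3.173: |R|=1.13217 >1
Interval (-2.8889, 0).

left endpoint -2.8889.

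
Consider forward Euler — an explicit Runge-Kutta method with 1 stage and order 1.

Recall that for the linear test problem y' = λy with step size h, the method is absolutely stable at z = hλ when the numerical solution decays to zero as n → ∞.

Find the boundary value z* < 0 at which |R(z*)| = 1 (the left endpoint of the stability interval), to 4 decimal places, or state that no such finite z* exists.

Set f=λy, z=hλ:
  order 1, 1-stage ⇒ R(z)=1+z
  (e.g. R(-0.87)=0.13000, |R|=0.13000)

Need |R(x)|<1, x<0.
x=-0.87: |R|=0.1300
|R(-1.89)|=0.8900 |R(-1.61)|=0.6100 |R(-1.04)|=0.0400
Bisect:
  x_lo=-2.8939 |R|=1.8939  x_hi=-0.3086 |R|=0.6914
  mid=-1.60126 |R|=0.60126 →hi
  mid=-2.24760 |R|=1.24760 →lo
  mid=-1.92443 |R|=0.92443 →hi
  mid=-2.08602 |R|=1.08602 →lo
  mid=-2.00522 |R|=1.00522 →lo
  mid=-1.96483 |R|=0.96483 →hi
  mid=-1.98503 |R|=0.98503 →hi
  mid=-1.99512 |R|=0.99512 →hi
  mid=-2.00017 |R|=1.00017 →lo
  ...
  [-2.00002,-1.99986] ⇒ x*=-2.0000
Stable set (-2.0000, 0).

left endpoint -2.0000.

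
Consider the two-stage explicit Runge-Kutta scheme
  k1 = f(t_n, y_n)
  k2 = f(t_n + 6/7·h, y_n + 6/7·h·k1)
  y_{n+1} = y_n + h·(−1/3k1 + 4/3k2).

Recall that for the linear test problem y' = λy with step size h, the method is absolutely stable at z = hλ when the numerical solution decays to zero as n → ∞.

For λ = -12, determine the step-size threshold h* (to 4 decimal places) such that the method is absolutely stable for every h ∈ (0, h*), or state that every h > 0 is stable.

Test eqn y'=λy, z=hλ:
  k1=λy_n ⇒ h·k1=z·y_n;  k2=λ(1+6/7z)y_n ⇒ h·k2=z(1+6/7z)y_n
  y_{n+1}/y_n = 1 − 1/3z + 4/3z(1+6/7z) = 1 + z + 8/7z²
  ⇒ R(z) = 1 + z + 8/7z².

Find x<0 with |R(x)|<1.
x=-0.98: |R|=1.1176
R=1: x+8/7x²=0 ⇒ x=−7/8=-0.8750; min R=1−1/(4·8/7)=0.7812>−1
Confirm numerically:
  x=-0.813: |R|=0.94239 <1
  x=-0.751: |R|=0.89357 <1
  x=-0.455: |R|=0.78160 <1
  x=-0.398: |R|=0.78303 <1
  x=-1.428: |R|=1.90250 >1
  x=-1.321: |R|=1.67333 >1
So |R|<1 on (-0.8750, 0).

(-0.8750,0); λ=-12 ⇒ h* = (7/8)/12 = 0.0729.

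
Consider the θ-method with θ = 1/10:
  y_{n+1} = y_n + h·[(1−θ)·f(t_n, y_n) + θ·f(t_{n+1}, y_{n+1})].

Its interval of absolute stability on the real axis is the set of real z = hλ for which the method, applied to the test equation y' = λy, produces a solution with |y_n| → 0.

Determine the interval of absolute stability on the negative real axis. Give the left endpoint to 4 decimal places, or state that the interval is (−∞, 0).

z∈(-2.5000,0).

With y'=λy (z=hλ):
  y_{n+1} = y_n + z·[9/10·y_n + 1/10·y_{n+1}] ⇒ (1 − 1/10z)y_{n+1} = (1 + 9/10z)y_n
  R(z) = (1 + 9/10z)/(1 − 1/10z).

Boundary: |R(x)|=1, x<0.
x=-0.61: |R|=0.4251
R=−1: 1+9/10x = −1+1/10x ⇒ -4/5x=2 ⇒ x=2/(-4/5)=-2.5000
Confirm numerically:
  x=-2.428: |R|=0.95365 <1
  x=-2.198: |R|=0.80193 <1
  x=-1.851: |R|=0.56189 <1
  x=-1.561: |R|=0.35023 <1
  x=-3.039: |R|=1.33070 >1
  x=-2.761: |R|=1.16362 >1
Stable set (-2.5000, 0).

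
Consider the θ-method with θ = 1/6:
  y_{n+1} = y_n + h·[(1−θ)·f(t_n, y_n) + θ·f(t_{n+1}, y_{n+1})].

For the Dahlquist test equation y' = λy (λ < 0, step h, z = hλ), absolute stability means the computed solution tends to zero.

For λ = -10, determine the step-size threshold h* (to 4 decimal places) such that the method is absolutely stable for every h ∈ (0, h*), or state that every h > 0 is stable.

(-3.0000,0); λ=-10 ⇒ h* = (3)/10 = 0.3000.

Set f=λy, z=hλ:
  y_{n+1} = y_n + z·[5/6·y_n + 1/6·y_{n+1}] ⇒ (1 − 1/6z)y_{n+1} = (1 + 5/6z)y_n
  so R(z) = (1 + 5/6z)/(1 − 1/6z).

Need |R(x)|<1, x<0.
x=-0.8: |R|=0.2941
R=−1: 1+5/6x = −1+1/6x ⇒ -2/3x=2 ⇒ x=2/(-2/3)=-3.0000
Confirm numerically:
  x=-2.638: |R|=0.83237 <1
  x=-2.355: |R|=0.69120 <1
  x=-2.344: |R|=0.68552 <1
  x=-3.539: |R|=1.22602 >1
  x=-3.383: |R|=1.16327 >1
  x=-3.375: |R|=1.16000 >1
Interval (-3.0000, 0).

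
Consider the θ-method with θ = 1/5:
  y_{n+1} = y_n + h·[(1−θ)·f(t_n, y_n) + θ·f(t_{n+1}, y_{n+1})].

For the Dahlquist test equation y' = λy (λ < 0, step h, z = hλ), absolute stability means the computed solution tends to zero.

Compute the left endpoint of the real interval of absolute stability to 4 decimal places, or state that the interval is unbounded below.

On y'=λy, z=hλ:
  y_{n+1} = y_n + z·[4/5·y_n + 1/5·y_{n+1}] ⇒ (1 − 1/5z)y_{n+1} = (1 + 4/5z)y_n
  ⇒ R(z) = (1 + 4/5z)/(1 − 1/5z).

Need |R(x)|<1, x<0.
x=-0.74: |R|=0.3554
R=−1: 1+4/5x = −1+1/5x ⇒ -3/5x=2 ⇒ x=2/(-3/5)=-3.3333
Confirm numerically:
  x=-3.229: |R|=0.96196 <1
  x=-2.989: |R|=0.87070 <1
  x=-2.924: |R|=0.84503 <1
  x=-1.997: |R|=0.42704 <1
  x=-3.910: |R|=1.19416 >1
  x=-3.747: |R|=1.14188 >1
Stable set (-3.3333, 0).

z* = -3.3333.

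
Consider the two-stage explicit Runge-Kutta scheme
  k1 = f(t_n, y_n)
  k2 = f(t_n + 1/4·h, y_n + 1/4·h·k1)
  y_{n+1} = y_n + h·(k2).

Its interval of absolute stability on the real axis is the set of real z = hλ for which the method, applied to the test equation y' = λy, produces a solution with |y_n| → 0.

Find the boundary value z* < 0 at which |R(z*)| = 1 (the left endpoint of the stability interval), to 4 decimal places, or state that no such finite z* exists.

left endpoint -4.0000.

With y'=λy (z=hλ):
  k1=λy_n ⇒ h·k1=z·y_n;  k2=λ(1+1/4z)y_n ⇒ h·k2=z(1+1/4z)y_n
  y_{n+1}/y_n = 1 + z(1+1/4z) = 1 + z + 1/4z²
  so R(z) = 1 + z + 1/4z².

Need |R(x)|<1, x<0.
x=-0.85: |R|=0.3306
R=1: x+1/4x²=0 ⇒ x=−4=-4.0000; min R=1−1/(4·1/4)=0.0000>−1
Confirm numerically:
  x=-3.896: |R|=0.89870 <1
  x=-3.076: |R|=0.28944 <1
  x=-2.614: |R|=0.09425 <1
  x=-4.524: |R|=1.59264 >1
  x=-4.402: |R|=1.44240 >1
Interval (-4.0000, 0).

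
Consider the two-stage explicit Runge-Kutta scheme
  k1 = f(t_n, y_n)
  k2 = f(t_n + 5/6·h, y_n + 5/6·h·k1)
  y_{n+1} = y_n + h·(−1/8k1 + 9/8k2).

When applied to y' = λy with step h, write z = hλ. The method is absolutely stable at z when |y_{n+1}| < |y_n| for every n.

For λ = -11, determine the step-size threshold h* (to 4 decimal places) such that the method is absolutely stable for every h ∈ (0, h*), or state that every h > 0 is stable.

With y'=λy (z=hλ):
  k1=λy_n ⇒ h·k1=z·y_n;  k2=λ(1+5/6z)y_n ⇒ h·k2=z(1+5/6z)y_n
  y_{n+1}/y_n = 1 − 1/8z + 9/8z(1+5/6z) = 1 + z + 15/16z²
  Hence R(z) = 1 + z + 15/16z².

Need |R(x)|<1, x<0.
x=-0.42: |R|=0.7454
R=1: x+15/16x²=0 ⇒ x=−16/15=-1.0667; min R=1−1/(4·15/16)=0.7333>−1
Confirm numerically:
  x=-0.905: |R|=0.86284 <1
  x=-0.741: |R|=0.77376 <1
  x=-0.669: |R|=0.75059 <1
  x=-0.581: |R|=0.73546 <1
  x=-1.651: |R|=1.90444 >1
  x=-1.281: |R|=1.25740 >1
Stable set (-1.0667, 0).

(-1.0667,0); λ=-11 ⇒ h* = (16/15)/11 = 0.0970.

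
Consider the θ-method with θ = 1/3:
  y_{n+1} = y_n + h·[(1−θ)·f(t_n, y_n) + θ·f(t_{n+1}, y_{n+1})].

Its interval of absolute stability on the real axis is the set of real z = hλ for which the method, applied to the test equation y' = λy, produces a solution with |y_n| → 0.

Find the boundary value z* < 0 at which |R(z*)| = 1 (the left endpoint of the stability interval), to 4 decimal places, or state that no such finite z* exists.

On y'=λy, z=hλ:
  y_{n+1} = y_n + z·[2/3·y_n + 1/3·y_{n+1}] ⇒ (1 − 1/3z)y_{n+1} = (1 + 2/3z)y_n
  Hence R(z) = (1 + 2/3z)/(1 − 1/3z).

Need |R(x)|<1, x<0.
x=-0.55: |R|=0.5352
R=−1: 1+2/3x = −1+1/3x ⇒ -1/3x=2 ⇒ x=2/(-1/3)=-6.0000
Confirm numerically:
  x=-5.317: |R|=0.91788 <1
  x=-5.243: |R|=0.90816 <1
  x=-4.922: |R|=0.86392 <1
  x=-6.411: |R|=1.04367 >1
  x=-6.236: |R|=1.02555 >1
Stable set (-6.0000, 0).

left endpoint -6.0000.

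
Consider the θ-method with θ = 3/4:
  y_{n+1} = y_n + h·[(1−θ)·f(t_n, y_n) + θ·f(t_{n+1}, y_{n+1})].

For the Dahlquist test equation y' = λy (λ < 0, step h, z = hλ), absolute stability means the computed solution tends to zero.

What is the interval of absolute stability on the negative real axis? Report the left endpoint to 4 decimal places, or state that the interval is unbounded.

With y'=λy (z=hλ):
  y_{n+1} = y_n + z·[1/4·y_n + 3/4·y_{n+1}] ⇒ (1 − 3/4z)y_{n+1} = (1 + 1/4z)y_n
  Hence R(z) = (1 + 1/4z)/(1 − 3/4z).

Need |R(x)|<1, x<0.
x=-0.58: |R|=0.5958
x=-2: |R|=0.2000
x=-10: |R|=0.1765
x=-100: |R|=0.3158
θ=3/4≥1/2 ⇒ |1+1/4x|<|1−3/4x| ∀x<0 ⇒ stable on all of ℝ⁻.

interval (−∞, 0).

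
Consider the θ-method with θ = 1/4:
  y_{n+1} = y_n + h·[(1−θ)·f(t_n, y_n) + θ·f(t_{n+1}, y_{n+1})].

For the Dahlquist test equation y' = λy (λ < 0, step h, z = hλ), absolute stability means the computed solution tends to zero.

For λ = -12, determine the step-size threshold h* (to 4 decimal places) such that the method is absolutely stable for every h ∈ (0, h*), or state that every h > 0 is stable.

(-4.0000,0); λ=-12 ⇒ h* = (4)/12 = 0.3333.

Set f=λy, z=hλ:
  y_{n+1} = y_n + z·[3/4·y_n + 1/4·y_{n+1}] ⇒ (1 − 1/4z)y_{n+1} = (1 + 3/4z)y_n
  Hence R(z) = (1 + 3/4z)/(1 − 1/4z).

Find x<0 with |R(x)|<1.
x=-1: |R|=0.2000
R=−1: 1+3/4x = −1+1/4x ⇒ -1/2x=2 ⇒ x=2/(-1/2)=-4.0000
Confirm numerically:
  x=-3.807: |R|=0.95056 <1
  x=-3.185: |R|=0.77314 <1
  x=-3.134: |R|=0.75722 <1
  x=-2.162: |R|=0.40344 <1
  x=-4.409: |R|=1.09728 >1
  x=-4.315: |R|=1.07577 >1
Stable set (-4.0000, 0).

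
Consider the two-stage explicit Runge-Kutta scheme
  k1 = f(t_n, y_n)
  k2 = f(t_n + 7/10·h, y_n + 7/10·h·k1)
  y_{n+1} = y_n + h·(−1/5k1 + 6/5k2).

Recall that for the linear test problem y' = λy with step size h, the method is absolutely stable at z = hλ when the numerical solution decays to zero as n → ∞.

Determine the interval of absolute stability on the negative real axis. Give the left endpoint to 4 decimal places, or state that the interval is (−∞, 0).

z∈(-1.1905,0).

Set f=λy, z=hλ:
  k1=λy_n ⇒ h·k1=z·y_n;  k2=λ(1+7/10z)y_n ⇒ h·k2=z(1+7/10z)y_n
  y_{n+1}/y_n = 1 − 1/5z + 6/5z(1+7/10z) = 1 + z + 21/25z²
  Hence R(z) = 1 + z + 21/25z².

Boundary: |R(x)|=1, x<0.
x=-0.33: |R|=0.7615
R=1: x+21/25x²=0 ⇒ x=−25/21=-1.1905; min R=1−1/(4·21/25)=0.7024>−1
Confirm numerically:
  x=-1.077: |R|=0.89734 <1
  x=-0.999: |R|=0.83932 <1
  x=-0.670: |R|=0.70708 <1
  x=-1.601: |R|=1.55209 >1
  x=-1.598: |R|=1.54703 >1
Interval (-1.1905, 0).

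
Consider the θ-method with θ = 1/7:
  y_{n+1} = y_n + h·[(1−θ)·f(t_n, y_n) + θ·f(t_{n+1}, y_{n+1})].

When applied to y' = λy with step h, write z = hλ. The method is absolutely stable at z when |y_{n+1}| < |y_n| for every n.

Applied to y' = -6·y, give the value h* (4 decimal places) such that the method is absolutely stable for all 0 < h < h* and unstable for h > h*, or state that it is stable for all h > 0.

(-2.8000,0); λ=-6 ⇒ h* = (14/5)/6 = 0.4667.

On y'=λy, z=hλ:
  y_{n+1} = y_n + z·[6/7·y_n + 1/7·y_{n+1}] ⇒ (1 − 1/7z)y_{n+1} = (1 + 6/7z)y_n
  Hence R(z) = (1 + 6/7z)/(1 − 1/7z).

Boundary: |R(x)|=1, x<0.
x=-1.32: |R|=0.1106
R=−1: 1+6/7x = −1+1/7x ⇒ -5/7x=2 ⇒ x=2/(-5/7)=-2.8000
Confirm numerically:
  x=-2.737: |R|=0.96765 <1
  x=-1.944: |R|=0.52147 <1
  x=-1.426: |R|=0.18467 <1
  x=-3.224: |R|=1.20736 >1
  x=-2.979: |R|=1.08969 >1
  x=-2.891: |R|=1.04600 >1
So |R|<1 on (-2.8000, 0).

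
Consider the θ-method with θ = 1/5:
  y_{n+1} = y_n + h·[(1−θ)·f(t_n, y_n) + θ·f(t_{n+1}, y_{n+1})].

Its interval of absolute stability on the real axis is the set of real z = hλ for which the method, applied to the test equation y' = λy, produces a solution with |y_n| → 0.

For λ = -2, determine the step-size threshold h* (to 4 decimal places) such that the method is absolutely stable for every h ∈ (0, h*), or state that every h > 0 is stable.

(-3.3333,0); λ=-2 ⇒ h* = (10/3)/2 = 1.6667.

Set f=λy, z=hλ:
  y_{n+1} = y_n + z·[4/5·y_n + 1/5·y_{n+1}] ⇒ (1 − 1/5z)y_{n+1} = (1 + 4/5z)y_n
  ⇒ R(z) = (1 + 4/5z)/(1 − 1/5z).

Boundary: |R(x)|=1, x<0.
x=-1.14: |R|=0.0717
R=−1: 1+4/5x = −1+1/5x ⇒ -3/5x=2 ⇒ x=2/(-3/5)=-3.3333
Confirm numerically:
  x=-2.950: |R|=0.85535 <1
  x=-2.188: |R|=0.52198 <1
  x=-1.897: |R|=0.37524 <1
  x=-1.661: |R|=0.24681 <1
  x=-3.521: |R|=1.06607 >1
  x=-3.506: |R|=1.06090 >1
  x=-3.411: |R|=1.02770 >1
Interval (-3.3333, 0).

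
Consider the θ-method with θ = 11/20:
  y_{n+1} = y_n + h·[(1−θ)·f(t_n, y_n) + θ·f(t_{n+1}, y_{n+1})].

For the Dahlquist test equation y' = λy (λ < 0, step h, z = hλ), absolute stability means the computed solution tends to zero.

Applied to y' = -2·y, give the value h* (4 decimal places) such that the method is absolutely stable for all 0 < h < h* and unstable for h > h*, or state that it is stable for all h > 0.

Set f=λy, z=hλ:
  y_{n+1} = y_n + z·[9/20·y_n + 11/20·y_{n+1}] ⇒ (1 − 11/20z)y_{n+1} = (1 + 9/20z)y_n
  R(z) = (1 + 9/20z)/(1 − 11/20z).

Boundary: |R(x)|=1, x<0.
x=-1.61: |R|=0.1461
x=-2: |R|=0.0476
x=-10: |R|=0.5385
x=-100: |R|=0.7857
θ=11/20≥1/2 ⇒ |1+9/20x|<|1−11/20x| ∀x<0 ⇒ stable on all of ℝ⁻.

interval (−∞, 0). Any h>0 works for λ=-2.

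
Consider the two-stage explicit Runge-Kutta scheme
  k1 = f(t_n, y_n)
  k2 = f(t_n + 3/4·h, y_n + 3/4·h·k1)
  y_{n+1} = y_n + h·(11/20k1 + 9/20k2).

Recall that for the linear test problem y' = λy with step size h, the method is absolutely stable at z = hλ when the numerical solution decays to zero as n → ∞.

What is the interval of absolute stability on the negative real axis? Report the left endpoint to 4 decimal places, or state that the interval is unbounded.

Set f=λy, z=hλ:
  k1=λy_n ⇒ h·k1=z·y_n;  k2=λ(1+3/4z)y_n ⇒ h·k2=z(1+3/4z)y_n
  y_{n+1}/y_n = 1 + 11/20z + 9/20z(1+3/4z) = 1 + z + 27/80z²
  ⇒ R(z) = 1 + z + 27/80z².

Solve |R(x)|<1 on ℝ⁻.
x=-1.31: |R|=0.2692
R=1: x+27/80x²=0 ⇒ x=−80/27=-2.9630; min R=1−1/(4·27/80)=0.2593>−1
Confirm numerically:
  x=-2.471: |R|=0.58972 <1
  x=-1.466: |R|=0.25934 <1
  x=-1.416: |R|=0.26071 <1
  x=-3.511: |R|=1.64940 >1
  x=-3.264: |R|=1.33162 >1
  x=-2.991: |R|=1.02830 >1
So |R|<1 on (-2.9630, 0).

z∈(-2.9630,0).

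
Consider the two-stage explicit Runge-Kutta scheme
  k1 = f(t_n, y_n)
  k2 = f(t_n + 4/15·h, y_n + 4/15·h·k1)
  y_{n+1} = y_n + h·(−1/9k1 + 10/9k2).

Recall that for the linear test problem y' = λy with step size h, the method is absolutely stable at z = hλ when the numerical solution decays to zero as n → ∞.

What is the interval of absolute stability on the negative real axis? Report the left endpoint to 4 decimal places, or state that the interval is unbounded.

z∈(-3.3750,0).

Set f=λy, z=hλ:
  k1=λy_n ⇒ h·k1=z·y_n;  k2=λ(1+4/15z)y_n ⇒ h·k2=z(1+4/15z)y_n
  y_{n+1}/y_n = 1 − 1/9z + 10/9z(1+4/15z) = 1 + z + 8/27z²
  ⇒ R(z) = 1 + z + 8/27z².

Boundary: |R(x)|=1, x<0.
x=-0.48: |R|=0.5883
R=1: x+8/27x²=0 ⇒ x=−27/8=-3.3750; min R=1−1/(4·8/27)=0.1562>−1
Confirm numerically:
  x=-2.889: |R|=0.58398 <1
  x=-2.195: |R|=0.23256 <1
  x=-2.138: |R|=0.21638 <1
  x=-2.019: |R|=0.18881 <1
  x=-3.745: |R|=1.41056 >1
  x=-3.613: |R|=1.25478 >1
  x=-3.603: |R|=1.24340 >1
Interval (-3.3750, 0).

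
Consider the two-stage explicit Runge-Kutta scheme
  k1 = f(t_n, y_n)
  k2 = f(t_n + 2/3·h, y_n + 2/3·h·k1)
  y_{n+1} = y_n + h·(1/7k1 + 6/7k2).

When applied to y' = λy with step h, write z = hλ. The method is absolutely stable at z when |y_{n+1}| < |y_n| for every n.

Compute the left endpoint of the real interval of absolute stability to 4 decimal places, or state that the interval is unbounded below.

With y'=λy (z=hλ):
  k1=λy_n ⇒ h·k1=z·y_n;  k2=λ(1+2/3z)y_n ⇒ h·k2=z(1+2/3z)y_n
  y_{n+1}/y_n = 1 + 1/7z + 6/7z(1+2/3z) = 1 + z + 4/7z²
  so R(z) = 1 + z + 4/7z².

Need |R(x)|<1, x<0.
x=-0.84: |R|=0.5632
R=1: x+4/7x²=0 ⇒ x=−7/4=-1.7500; min R=1−1/(4·4/7)=0.5625>−1
Confirm numerically:
  x=-1.629: |R|=0.88737 <1
  x=-0.971: |R|=0.56777 <1
  x=-0.751: |R|=0.57129 <1
  x=-2.326: |R|=1.76559 >1
  x=-2.261: |R|=1.66021 >1
  x=-2.038: |R|=1.33540 >1
Interval (-1.7500, 0).

z* = -1.7500.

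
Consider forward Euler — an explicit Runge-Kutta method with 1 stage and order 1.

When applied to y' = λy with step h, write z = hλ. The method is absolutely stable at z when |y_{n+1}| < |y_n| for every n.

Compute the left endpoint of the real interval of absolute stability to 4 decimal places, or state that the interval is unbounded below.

z* = -2.0000.

Set f=λy, z=hλ:
  order 1, 1-stage ⇒ R(z)=1+z
  (e.g. R(-1.08)=-0.08000, |R|=0.08000)

Boundary: |R(x)|=1, x<0.
x=-1.08: |R|=0.0800
|R(-2.32)|=1.3200 |R(-1.93)|=0.9300 |R(-1.55)|=0.5500
Bisect:
  x_lo=-2.7420 |R|=1.7420  x_hi=-0.1802 |R|=0.8198
  mid=-1.46109 |R|=0.46109 →hi
  mid=-2.10154 |R|=1.10154 →lo
  mid=-1.78131 |R|=0.78131 →hi
  mid=-1.94143 |R|=0.94143 →hi
  mid=-2.02148 |R|=1.02148 →lo
  mid=-1.98146 |R|=0.98146 →hi
  mid=-2.00147 |R|=1.00147 →lo
  mid=-1.99146 |R|=0.99146 →hi
  ...
  [-2.00006,-1.99991] ⇒ x*=-2.0000
So |R|<1 on (-2.0000, 0).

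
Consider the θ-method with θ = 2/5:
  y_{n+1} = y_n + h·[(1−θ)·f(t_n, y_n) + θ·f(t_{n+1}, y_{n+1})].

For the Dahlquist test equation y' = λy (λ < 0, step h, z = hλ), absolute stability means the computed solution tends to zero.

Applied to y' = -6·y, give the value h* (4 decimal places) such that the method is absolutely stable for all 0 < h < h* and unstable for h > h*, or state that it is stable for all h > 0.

(-10.0000,0); λ=-6 ⇒ h* = (10)/6 = 1.6667.

On y'=λy, z=hλ:
  y_{n+1} = y_n + z·[3/5·y_n + 2/5·y_{n+1}] ⇒ (1 − 2/5z)y_{n+1} = (1 + 3/5z)y_n
  Hence R(z) = (1 + 3/5z)/(1 − 2/5z).

Find x<0 with |R(x)|<1.
x=-0.46: |R|=0.6115
R=−1: 1+3/5x = −1+2/5x ⇒ -1/5x=2 ⇒ x=2/(-1/5)=-10.0000
Confirm numerically:
  x=-9.086: |R|=0.96056 <1
  x=-8.934: |R|=0.95338 <1
  x=-6.887: |R|=0.83419 <1
  x=-4.642: |R|=0.62489 <1
  x=-10.563: |R|=1.02155 >1
  x=-10.421: |R|=1.01629 >1
  x=-10.378: |R|=1.01468 >1
Stable set (-10.0000, 0).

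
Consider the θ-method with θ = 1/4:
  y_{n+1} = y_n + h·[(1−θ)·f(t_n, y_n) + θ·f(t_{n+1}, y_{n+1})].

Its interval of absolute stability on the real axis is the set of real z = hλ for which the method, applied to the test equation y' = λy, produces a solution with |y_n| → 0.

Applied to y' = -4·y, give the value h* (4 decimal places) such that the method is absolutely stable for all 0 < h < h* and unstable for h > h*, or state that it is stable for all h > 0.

With y'=λy (z=hλ):
  y_{n+1} = y_n + z·[3/4·y_n + 1/4·y_{n+1}] ⇒ (1 − 1/4z)y_{n+1} = (1 + 3/4z)y_n
  Hence R(z) = (1 + 3/4z)/(1 − 1/4z).

Need |R(x)|<1, x<0.
x=-0.97: |R|=0.2193
R=−1: 1+3/4x = −1+1/4x ⇒ -1/2x=2 ⇒ x=2/(-1/2)=-4.0000
Confirm numerically:
  x=-3.370: |R|=0.82904 <1
  x=-2.577: |R|=0.56728 <1
  x=-1.816: |R|=0.24897 <1
  x=-4.455: |R|=1.10763 >1
  x=-4.227: |R|=1.05518 >1
So |R|<1 on (-4.0000, 0).

(-4.0000,0); λ=-4 ⇒ h* = (4)/4 = 1.0000.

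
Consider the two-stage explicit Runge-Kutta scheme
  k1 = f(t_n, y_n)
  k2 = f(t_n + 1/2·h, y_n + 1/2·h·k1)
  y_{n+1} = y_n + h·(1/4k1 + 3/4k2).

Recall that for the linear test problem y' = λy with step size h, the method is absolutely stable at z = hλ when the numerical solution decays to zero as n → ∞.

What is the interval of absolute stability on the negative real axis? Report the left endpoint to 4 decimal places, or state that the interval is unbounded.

Set f=λy, z=hλ:
  k1=λy_n ⇒ h·k1=z·y_n;  k2=λ(1+1/2z)y_n ⇒ h·k2=z(1+1/2z)y_n
  y_{n+1}/y_n = 1 + 1/4z + 3/4z(1+1/2z) = 1 + z + 3/8z²
  so R(z) = 1 + z + 3/8z².

Find x<0 with |R(x)|<1.
x=-1.65: |R|=0.3709
R=1: x+3/8x²=0 ⇒ x=−8/3=-2.6667; min R=1−1/(4·3/8)=0.3333>−1
Confirm numerically:
  x=-2.614: |R|=0.94837 <1
  x=-2.162: |R|=0.59084 <1
  x=-1.214: |R|=0.33867 <1
  x=-1.150: |R|=0.34594 <1
  x=-3.106: |R|=1.51171 >1
  x=-3.039: |R|=1.42432 >1
  x=-2.800: |R|=1.14000 >1
Interval (-2.6667, 0).

z∈(-2.6667,0).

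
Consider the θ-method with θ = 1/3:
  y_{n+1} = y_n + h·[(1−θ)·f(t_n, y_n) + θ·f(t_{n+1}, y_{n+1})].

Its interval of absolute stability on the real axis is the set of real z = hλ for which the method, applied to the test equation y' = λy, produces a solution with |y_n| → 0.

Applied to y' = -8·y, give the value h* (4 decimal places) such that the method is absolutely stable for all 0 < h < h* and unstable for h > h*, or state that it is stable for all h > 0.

With y'=λy (z=hλ):
  y_{n+1} = y_n + z·[2/3·y_n + 1/3·y_{n+1}] ⇒ (1 − 1/3z)y_{n+1} = (1 + 2/3z)y_n
  so R(z) = (1 + 2/3z)/(1 − 1/3z).

Solve |R(x)|<1 on ℝ⁻.
x=-0.52: |R|=0.5568
R=−1: 1+2/3x = −1+1/3x ⇒ -1/3x=2 ⇒ x=2/(-1/3)=-6.0000
Confirm numerically:
  x=-5.196: |R|=0.90190 <1
  x=-3.750: |R|=0.66667 <1
  x=-3.334: |R|=0.57910 <1
  x=-3.001: |R|=0.50025 <1
  x=-6.532: |R|=1.05581 >1
  x=-6.140: |R|=1.01532 >1
  x=-6.069: |R|=1.00761 >1
Stable set (-6.0000, 0).

(-6.0000,0); λ=-8 ⇒ h* = (6)/8 = 0.7500.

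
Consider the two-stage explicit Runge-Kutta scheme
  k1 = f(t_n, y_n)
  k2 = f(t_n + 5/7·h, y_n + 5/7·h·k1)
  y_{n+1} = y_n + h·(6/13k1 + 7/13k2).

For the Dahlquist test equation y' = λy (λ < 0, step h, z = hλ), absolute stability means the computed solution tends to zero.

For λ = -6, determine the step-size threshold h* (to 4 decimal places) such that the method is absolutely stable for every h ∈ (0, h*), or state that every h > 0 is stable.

On y'=λy, z=hλ:
  k1=λy_n ⇒ h·k1=z·y_n;  k2=λ(1+5/7z)y_n ⇒ h·k2=z(1+5/7z)y_n
  y_{n+1}/y_n = 1 + 6/13z + 7/13z(1+5/7z) = 1 + z + 5/13z²
  R(z) = 1 + z + 5/13z².

Need |R(x)|<1, x<0.
x=-0.99: |R|=0.3870
R=1: x+5/13x²=0 ⇒ x=−13/5=-2.6000; min R=1−1/(4·5/13)=0.3500>−1
Confirm numerically:
  x=-2.209: |R|=0.66780 <1
  x=-1.661: |R|=0.40012 <1
  x=-1.622: |R|=0.38988 <1
  x=-1.196: |R|=0.35416 <1
  x=-2.859: |R|=1.28480 >1
  x=-2.656: |R|=1.05721 >1
Interval (-2.6000, 0).

(-2.6000,0); λ=-6 ⇒ h* = (13/5)/6 = 0.4333.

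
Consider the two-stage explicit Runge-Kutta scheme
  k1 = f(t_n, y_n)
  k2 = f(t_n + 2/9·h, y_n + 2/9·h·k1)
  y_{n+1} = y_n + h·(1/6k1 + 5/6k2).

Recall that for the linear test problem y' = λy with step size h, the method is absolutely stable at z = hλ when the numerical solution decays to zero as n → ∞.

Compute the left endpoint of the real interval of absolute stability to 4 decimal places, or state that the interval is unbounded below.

left endpoint -5.4000.

Test eqn y'=λy, z=hλ:
  k1=λy_n ⇒ h·k1=z·y_n;  k2=λ(1+2/9z)y_n ⇒ h·k2=z(1+2/9z)y_n
  y_{n+1}/y_n = 1 + 1/6z + 5/6z(1+2/9z) = 1 + z + 5/27z²
  ⇒ R(z) = 1 + z + 5/27z².

Find x<0 with |R(x)|<1.
x=-1.41: |R|=0.0418
R=1: x+5/27x²=0 ⇒ x=−27/5=-5.4000; min R=1−1/(4·5/27)=-0.3500>−1
Confirm numerically:
  x=-4.533: |R|=0.27220 <1
  x=-4.487: |R|=0.24136 <1
  x=-3.313: |R|=0.28041 <1
  x=-2.460: |R|=0.33933 <1
  x=-5.639: |R|=1.24958 >1
  x=-5.638: |R|=1.24849 >1
  x=-5.437: |R|=1.03725 >1
So |R|<1 on (-5.4000, 0).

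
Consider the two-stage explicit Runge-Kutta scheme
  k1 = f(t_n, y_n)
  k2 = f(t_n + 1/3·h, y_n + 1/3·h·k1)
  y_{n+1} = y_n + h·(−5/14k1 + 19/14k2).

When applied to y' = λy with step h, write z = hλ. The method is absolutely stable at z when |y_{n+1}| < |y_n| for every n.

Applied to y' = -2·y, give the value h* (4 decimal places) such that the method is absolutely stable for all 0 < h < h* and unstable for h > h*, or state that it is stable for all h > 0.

(-2.2105,0); λ=-2 ⇒ h* = (42/19)/2 = 1.1053.

With y'=λy (z=hλ):
  k1=λy_n ⇒ h·k1=z·y_n;  k2=λ(1+1/3z)y_n ⇒ h·k2=z(1+1/3z)y_n
  y_{n+1}/y_n = 1 − 5/14z + 19/14z(1+1/3z) = 1 + z + 19/42z²
  so R(z) = 1 + z + 19/42z².

Need |R(x)|<1, x<0.
x=-0.32: |R|=0.7263
R=1: x+19/42x²=0 ⇒ x=−42/19=-2.2105; min R=1−1/(4·19/42)=0.4474>−1
Confirm numerically:
  x=-1.832: |R|=0.68629 <1
  x=-1.776: |R|=0.65089 <1
  x=-1.670: |R|=0.59165 <1
  x=-2.584: |R|=1.43657 >1
  x=-2.324: |R|=1.11930 >1
Interval (-2.2105, 0).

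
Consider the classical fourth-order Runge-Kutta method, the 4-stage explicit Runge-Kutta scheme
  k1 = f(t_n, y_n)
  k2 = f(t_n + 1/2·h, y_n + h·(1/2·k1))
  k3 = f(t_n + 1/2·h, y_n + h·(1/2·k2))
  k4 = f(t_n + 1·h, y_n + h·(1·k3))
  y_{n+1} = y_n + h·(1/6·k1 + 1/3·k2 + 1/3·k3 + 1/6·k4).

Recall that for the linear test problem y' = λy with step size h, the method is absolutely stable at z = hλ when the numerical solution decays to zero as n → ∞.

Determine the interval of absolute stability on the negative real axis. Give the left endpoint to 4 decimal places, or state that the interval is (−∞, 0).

Test eqn y'=λy, z=hλ:
  order 4, 4-stage ⇒ R(z)=1+z+z^2/2+z^3/6+z^4/24
  (e.g. R(-1.61)=0.27046, |R|=0.27046)

Find x<0 with |R(x)|<1.
x=-1.61: |R|=0.2705
|R(-3.07)|=1.5212 |R(-1.91)|=0.3073 |R(-1.07)|=0.3529
Bisect:
  x_lo=-3.4935 |R|=2.7088  x_hi=-0.1527 |R|=0.8584
  mid=-1.82308 |R|=0.28913 →hi
  mid=-2.65827 |R|=0.82478 →hi
  mid=-3.07587 |R|=1.53407 →lo
  mid=-2.86707 |R|=1.13045 →lo
  mid=-2.76267 |R|=0.96642 →hi
  mid=-2.81487 |R|=1.04551 →lo
  mid=-2.78877 |R|=1.00525 →lo
  mid=-2.77572 |R|=0.98566 →hi
  mid=-2.78224 |R|=0.99541 →hi
  ...
  [-2.78530,-2.78510] ⇒ x*=-2.7853
Stable set (-2.7853, 0).

(-2.7853, 0).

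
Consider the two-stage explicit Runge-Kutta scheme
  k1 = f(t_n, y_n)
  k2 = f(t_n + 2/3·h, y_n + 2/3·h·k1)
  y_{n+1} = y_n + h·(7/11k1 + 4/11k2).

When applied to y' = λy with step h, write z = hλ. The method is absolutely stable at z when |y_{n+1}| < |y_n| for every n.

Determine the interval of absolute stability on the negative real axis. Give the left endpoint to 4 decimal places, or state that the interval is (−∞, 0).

Test eqn y'=λy, z=hλ:
  k1=λy_n ⇒ h·k1=z·y_n;  k2=λ(1+2/3z)y_n ⇒ h·k2=z(1+2/3z)y_n
  y_{n+1}/y_n = 1 + 7/11z + 4/11z(1+2/3z) = 1 + z + 8/33z²
  Hence R(z) = 1 + z + 8/33z².

Solve |R(x)|<1 on ℝ⁻.
x=-1.79: |R|=0.0132
R=1: x+8/33x²=0 ⇒ x=−33/8=-4.1250; min R=1−1/(4·8/33)=-0.0312>−1
Confirm numerically:
  x=-3.800: |R|=0.70061 <1
  x=-2.771: |R|=0.09044 <1
  x=-1.945: |R|=0.02790 <1
  x=-4.463: |R|=1.36570 >1
  x=-4.252: |R|=1.13091 >1
  x=-4.185: |R|=1.06087 >1
Interval (-4.1250, 0).

z∈(-4.1250,0).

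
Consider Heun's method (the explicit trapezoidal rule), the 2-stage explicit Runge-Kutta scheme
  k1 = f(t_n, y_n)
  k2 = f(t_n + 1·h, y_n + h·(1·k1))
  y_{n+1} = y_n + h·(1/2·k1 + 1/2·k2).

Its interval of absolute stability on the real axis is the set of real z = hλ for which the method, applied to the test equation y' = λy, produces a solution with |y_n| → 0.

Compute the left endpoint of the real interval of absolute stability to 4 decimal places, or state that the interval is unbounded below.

z* = -2.0000.

Set f=λy, z=hλ:
  order 2, 2-stage ⇒ R(z)=1+z+z^2/2
  (e.g. R(-0.91)=0.50405, |R|=0.50405)

Need |R(x)|<1, x<0.
x=-0.91: |R|=0.5041
|R(-2.11)|=1.1160 |R(-1.87)|=0.8785 |R(-0.83)|=0.5145
Bisect:
  x_lo=-2.3541 |R|=1.4168  x_hi=-0.0851 |R|=0.9186
  mid=-1.21960 |R|=0.52411 →hi
  mid=-1.78687 |R|=0.80958 →hi
  mid=-2.07050 |R|=1.07299 →lo
  mid=-1.92869 |R|=0.93123 →hi
  mid=-1.99960 |R|=0.99960 →hi
  mid=-2.03505 |R|=1.03566 →lo
  mid=-2.01732 |R|=1.01747 →lo
  mid=-2.00846 |R|=1.00850 →lo
  mid=-2.00403 |R|=1.00404 →lo
  mid=-2.00181 |R|=1.00181 →lo
  ...
  [-2.00001,-1.99987] ⇒ x*=-2.0000
Interval (-2.0000, 0).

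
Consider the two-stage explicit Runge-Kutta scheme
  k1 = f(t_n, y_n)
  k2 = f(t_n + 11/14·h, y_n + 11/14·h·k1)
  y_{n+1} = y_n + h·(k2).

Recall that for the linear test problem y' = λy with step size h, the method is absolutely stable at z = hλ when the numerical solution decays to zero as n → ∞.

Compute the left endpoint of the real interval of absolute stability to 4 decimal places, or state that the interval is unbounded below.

left endpoint -1.2727.

On y'=λy, z=hλ:
  k1=λy_n ⇒ h·k1=z·y_n;  k2=λ(1+11/14z)y_n ⇒ h·k2=z(1+11/14z)y_n
  y_{n+1}/y_n = 1 + z(1+11/14z) = 1 + z + 11/14z²
  ⇒ R(z) = 1 + z + 11/14z².

Boundary: |R(x)|=1, x<0.
x=-1.05: |R|=0.8163
R=1: x+11/14x²=0 ⇒ x=−14/11=-1.2727; min R=1−1/(4·11/14)=0.6818>−1
Confirm numerically:
  x=-1.166: |R|=0.90222 <1
  x=-0.992: |R|=0.78119 <1
  x=-0.534: |R|=0.69005 <1
  x=-1.633: |R|=1.46226 >1
  x=-1.356: |R|=1.08872 >1
Stable set (-1.2727, 0).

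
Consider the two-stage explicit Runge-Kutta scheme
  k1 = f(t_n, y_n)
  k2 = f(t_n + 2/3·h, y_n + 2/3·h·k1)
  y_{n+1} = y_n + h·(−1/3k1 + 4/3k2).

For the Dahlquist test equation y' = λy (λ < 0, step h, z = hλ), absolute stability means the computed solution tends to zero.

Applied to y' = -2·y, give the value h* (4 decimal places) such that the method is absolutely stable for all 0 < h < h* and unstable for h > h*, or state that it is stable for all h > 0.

(-1.1250,0); λ=-2 ⇒ h* = (9/8)/2 = 0.5625.

Set f=λy, z=hλ:
  k1=λy_n ⇒ h·k1=z·y_n;  k2=λ(1+2/3z)y_n ⇒ h·k2=z(1+2/3z)y_n
  y_{n+1}/y_n = 1 − 1/3z + 4/3z(1+2/3z) = 1 + z + 8/9z²
  so R(z) = 1 + z + 8/9z².

Need |R(x)|<1, x<0.
x=-0.63: |R|=0.7228
R=1: x+8/9x²=0 ⇒ x=−9/8=-1.1250; min R=1−1/(4·8/9)=0.7188>−1
Confirm numerically:
  x=-0.977: |R|=0.87147 <1
  x=-0.697: |R|=0.73483 <1
  x=-0.570: |R|=0.71880 <1
  x=-0.494: |R|=0.72292 <1
  x=-1.642: |R|=1.75459 >1
  x=-1.219: |R|=1.10185 >1
  x=-1.214: |R|=1.09604 >1
Stable set (-1.1250, 0).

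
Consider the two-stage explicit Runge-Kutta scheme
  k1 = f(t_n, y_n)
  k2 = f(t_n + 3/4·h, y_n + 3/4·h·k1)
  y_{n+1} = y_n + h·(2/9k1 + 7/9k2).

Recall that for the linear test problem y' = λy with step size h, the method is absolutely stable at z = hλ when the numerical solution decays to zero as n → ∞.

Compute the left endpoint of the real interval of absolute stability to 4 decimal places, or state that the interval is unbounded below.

z* = -1.7143.

Set f=λy, z=hλ:
  k1=λy_n ⇒ h·k1=z·y_n;  k2=λ(1+3/4z)y_n ⇒ h·k2=z(1+3/4z)y_n
  y_{n+1}/y_n = 1 + 2/9z + 7/9z(1+3/4z) = 1 + z + 7/12z²
  ⇒ R(z) = 1 + z + 7/12z².

Need |R(x)|<1, x<0.
x=-1.75: |R|=1.0365
R=1: x+7/12x²=0 ⇒ x=−12/7=-1.7143; min R=1−1/(4·7/12)=0.5714>−1
Confirm numerically:
  x=-1.474: |R|=0.79339 <1
  x=-1.240: |R|=0.65693 <1
  x=-1.057: |R|=0.59473 <1
  x=-0.861: |R|=0.57144 <1
  x=-2.117: |R|=1.49732 >1
  x=-2.083: |R|=1.44802 >1
  x=-1.950: |R|=1.26812 >1
Interval (-1.7143, 0).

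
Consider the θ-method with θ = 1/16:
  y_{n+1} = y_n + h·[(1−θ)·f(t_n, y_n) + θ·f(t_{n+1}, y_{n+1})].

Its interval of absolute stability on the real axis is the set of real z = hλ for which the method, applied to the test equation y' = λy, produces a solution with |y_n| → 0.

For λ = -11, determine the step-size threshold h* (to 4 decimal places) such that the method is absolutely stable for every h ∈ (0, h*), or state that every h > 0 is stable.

Test eqn y'=λy, z=hλ:
  y_{n+1} = y_n + z·[15/16·y_n + 1/16·y_{n+1}] ⇒ (1 − 1/16z)y_{n+1} = (1 + 15/16z)y_n
  ⇒ R(z) = (1 + 15/16z)/(1 − 1/16z).

Find x<0 with |R(x)|<1.
x=-1.35: |R|=0.2450
R=−1: 1+15/16x = −1+1/16x ⇒ -7/8x=2 ⇒ x=2/(-7/8)=-2.2857
Confirm numerically:
  x=-1.947: |R|=0.73578 <1
  x=-1.745: |R|=0.57340 <1
  x=-1.632: |R|=0.48094 <1
  x=-2.618: |R|=1.24987 >1
  x=-2.441: |R|=1.11789 >1
  x=-2.398: |R|=1.08544 >1
Interval (-2.2857, 0).

(-2.2857,0); λ=-11 ⇒ h* = (16/7)/11 = 0.2078.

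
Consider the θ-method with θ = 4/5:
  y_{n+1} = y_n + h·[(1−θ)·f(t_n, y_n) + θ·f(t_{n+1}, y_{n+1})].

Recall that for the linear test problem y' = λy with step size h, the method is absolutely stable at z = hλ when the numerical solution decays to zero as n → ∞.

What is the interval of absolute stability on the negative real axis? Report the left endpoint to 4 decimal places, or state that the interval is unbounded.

unbounded; (−∞, 0).

On y'=λy, z=hλ:
  y_{n+1} = y_n + z·[1/5·y_n + 4/5·y_{n+1}] ⇒ (1 − 4/5z)y_{n+1} = (1 + 1/5z)y_n
  ⇒ R(z) = (1 + 1/5z)/(1 − 4/5z).

Need |R(x)|<1, x<0.
x=-0.97: |R|=0.4538
x=-2: |R|=0.2308
x=-10: |R|=0.1111
x=-100: |R|=0.2346
θ=4/5≥1/2 ⇒ |1+1/5x|<|1−4/5x| ∀x<0 ⇒ stable on all of ℝ⁻.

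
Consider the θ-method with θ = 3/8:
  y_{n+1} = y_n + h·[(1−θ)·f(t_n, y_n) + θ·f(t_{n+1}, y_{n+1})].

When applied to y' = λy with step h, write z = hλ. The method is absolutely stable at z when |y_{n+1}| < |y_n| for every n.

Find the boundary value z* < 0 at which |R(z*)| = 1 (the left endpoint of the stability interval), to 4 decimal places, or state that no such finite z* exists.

On y'=λy, z=hλ:
  y_{n+1} = y_n + z·[5/8·y_n + 3/8·y_{n+1}] ⇒ (1 − 3/8z)y_{n+1} = (1 + 5/8z)y_n
  so R(z) = (1 + 5/8z)/(1 − 3/8z).

Find x<0 with |R(x)|<1.
x=-0.99: |R|=0.2780
R=−1: 1+5/8x = −1+3/8x ⇒ -1/4x=2 ⇒ x=2/(-1/4)=-8.0000
Confirm numerically:
  x=-6.746: |R|=0.91118 <1
  x=-5.641: |R|=0.81070 <1
  x=-3.577: |R|=0.52773 <1
  x=-3.418: |R|=0.49797 <1
  x=-8.059: |R|=1.00367 >1
  x=-8.031: |R|=1.00193 >1
Interval (-8.0000, 0).

z* = -8.0000.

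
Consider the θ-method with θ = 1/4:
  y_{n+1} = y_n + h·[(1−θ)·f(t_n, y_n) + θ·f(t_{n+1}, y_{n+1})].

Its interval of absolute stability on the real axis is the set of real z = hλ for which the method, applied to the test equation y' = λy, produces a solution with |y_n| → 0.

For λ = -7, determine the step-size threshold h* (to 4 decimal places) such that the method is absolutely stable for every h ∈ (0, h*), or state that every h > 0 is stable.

(-4.0000,0); λ=-7 ⇒ h* = (4)/7 = 0.5714.

On y'=λy, z=hλ:
  y_{n+1} = y_n + z·[3/4·y_n + 1/4·y_{n+1}] ⇒ (1 − 1/4z)y_{n+1} = (1 + 3/4z)y_n
  so R(z) = (1 + 3/4z)/(1 − 1/4z).

Solve |R(x)|<1 on ℝ⁻.
x=-1.44: |R|=0.0588
R=−1: 1+3/4x = −1+1/4x ⇒ -1/2x=2 ⇒ x=2/(-1/2)=-4.0000
Confirm numerically:
  x=-3.524: |R|=0.87347 <1
  x=-2.885: |R|=0.67611 <1
  x=-2.467: |R|=0.52590 <1
  x=-2.066: |R|=0.36235 <1
  x=-4.469: |R|=1.11076 >1
  x=-4.452: |R|=1.10696 >1
  x=-4.243: |R|=1.05896 >1
Stable set (-4.0000, 0).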